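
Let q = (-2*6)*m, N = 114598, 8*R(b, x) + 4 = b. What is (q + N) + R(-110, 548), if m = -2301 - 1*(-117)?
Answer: 563167/4 ≈ 1.4079e+5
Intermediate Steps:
R(b, x) = -½ + b/8
m = -2184 (m = -2301 + 117 = -2184)
q = 26208 (q = -2*6*(-2184) = -12*(-2184) = 26208)
(q + N) + R(-110, 548) = (26208 + 114598) + (-½ + (⅛)*(-110)) = 140806 + (-½ - 55/4) = 140806 - 57/4 = 563167/4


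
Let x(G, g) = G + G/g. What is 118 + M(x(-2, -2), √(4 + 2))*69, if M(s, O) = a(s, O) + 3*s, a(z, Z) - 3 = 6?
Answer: 532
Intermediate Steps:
a(z, Z) = 9 (a(z, Z) = 3 + 6 = 9)
M(s, O) = 9 + 3*s
118 + M(x(-2, -2), √(4 + 2))*69 = 118 + (9 + 3*(-2 - 2/(-2)))*69 = 118 + (9 + 3*(-2 - 2*(-½)))*69 = 118 + (9 + 3*(-2 + 1))*69 = 118 + (9 + 3*(-1))*69 = 118 + (9 - 3)*69 = 118 + 6*69 = 118 + 414 = 532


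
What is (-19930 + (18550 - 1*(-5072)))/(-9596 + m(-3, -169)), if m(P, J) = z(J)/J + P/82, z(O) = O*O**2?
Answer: 302744/1555127 ≈ 0.19467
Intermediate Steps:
z(O) = O**3
m(P, J) = J**2 + P/82 (m(P, J) = J**3/J + P/82 = J**2 + P*(1/82) = J**2 + P/82)
(-19930 + (18550 - 1*(-5072)))/(-9596 + m(-3, -169)) = (-19930 + (18550 - 1*(-5072)))/(-9596 + ((-169)**2 + (1/82)*(-3))) = (-19930 + (18550 + 5072))/(-9596 + (28561 - 3/82)) = (-19930 + 23622)/(-9596 + 2341999/82) = 3692/(1555127/82) = 3692*(82/1555127) = 302744/1555127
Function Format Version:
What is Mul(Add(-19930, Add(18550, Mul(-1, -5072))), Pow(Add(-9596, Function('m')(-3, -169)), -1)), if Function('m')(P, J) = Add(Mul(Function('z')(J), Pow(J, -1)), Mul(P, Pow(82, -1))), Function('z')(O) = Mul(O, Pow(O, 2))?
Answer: Rational(302744, 1555127) ≈ 0.19467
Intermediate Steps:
Function('z')(O) = Pow(O, 3)
Function('m')(P, J) = Add(Pow(J, 2), Mul(Rational(1, 82), P)) (Function('m')(P, J) = Add(Mul(Pow(J, 3), Pow(J, -1)), Mul(P, Pow(82, -1))) = Add(Pow(J, 2), Mul(P, Rational(1, 82))) = Add(Pow(J, 2), Mul(Rational(1, 82), P)))
Mul(Add(-19930, Add(18550, Mul(-1, -5072))), Pow(Add(-9596, Function('m')(-3, -169)), -1)) = Mul(Add(-19930, Add(18550, Mul(-1, -5072))), Pow(Add(-9596, Add(Pow(-169, 2), Mul(Rational(1, 82), -3))), -1)) = Mul(Add(-19930, Add(18550, 5072)), Pow(Add(-9596, Add(28561, Rational(-3, 82))), -1)) = Mul(Add(-19930, 23622), Pow(Add(-9596, Rational(2341999, 82)), -1)) = Mul(3692, Pow(Rational(1555127, 82), -1)) = Mul(3692, Rational(82, 1555127)) = Rational(302744, 1555127)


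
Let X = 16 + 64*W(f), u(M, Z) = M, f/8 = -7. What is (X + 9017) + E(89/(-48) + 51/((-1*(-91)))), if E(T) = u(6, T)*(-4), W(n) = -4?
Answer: 8753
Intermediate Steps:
f = -56 (f = 8*(-7) = -56)
E(T) = -24 (E(T) = 6*(-4) = -24)
X = -240 (X = 16 + 64*(-4) = 16 - 256 = -240)
(X + 9017) + E(89/(-48) + 51/((-1*(-91)))) = (-240 + 9017) - 24 = 8777 - 24 = 8753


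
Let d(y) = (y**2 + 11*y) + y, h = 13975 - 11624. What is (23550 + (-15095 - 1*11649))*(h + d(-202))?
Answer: -130094814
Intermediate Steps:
h = 2351
d(y) = y**2 + 12*y
(23550 + (-15095 - 1*11649))*(h + d(-202)) = (23550 + (-15095 - 1*11649))*(2351 - 202*(12 - 202)) = (23550 + (-15095 - 11649))*(2351 - 202*(-190)) = (23550 - 26744)*(2351 + 38380) = -3194*40731 = -130094814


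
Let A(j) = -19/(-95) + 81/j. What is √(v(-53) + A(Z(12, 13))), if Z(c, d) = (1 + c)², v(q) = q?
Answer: I*√221055/65 ≈ 7.2333*I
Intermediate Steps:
A(j) = ⅕ + 81/j (A(j) = -19*(-1/95) + 81/j = ⅕ + 81/j)
√(v(-53) + A(Z(12, 13))) = √(-53 + (405 + (1 + 12)²)/(5*((1 + 12)²))) = √(-53 + (405 + 13²)/(5*(13²))) = √(-53 + (⅕)*(405 + 169)/169) = √(-53 + (⅕)*(1/169)*574) = √(-53 + 574/845) = √(-44211/845) = I*√221055/65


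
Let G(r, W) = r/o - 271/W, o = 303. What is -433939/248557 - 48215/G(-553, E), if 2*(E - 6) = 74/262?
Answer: 5832887551692248/5568517668331 ≈ 1047.5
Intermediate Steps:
E = 1609/262 (E = 6 + (74/262)/2 = 6 + (74*(1/262))/2 = 6 + (½)*(37/131) = 6 + 37/262 = 1609/262 ≈ 6.1412)
G(r, W) = -271/W + r/303 (G(r, W) = r/303 - 271/W = -271/W + r/303)
-433939/248557 - 48215/G(-553, E) = -433939/248557 - 48215/(-271/1609/262 + (1/303)*(-553)) = -433939*1/248557 - 48215/(-271*262/1609 - 553/303) = -433939/248557 - 48215/(-71002/1609 - 553/303) = -433939/248557 - 48215/(-22403383/487527) = -433939/248557 - 48215*(-487527/22403383) = -433939/248557 + 23506114305/22403383 = 5832887551692248/5568517668331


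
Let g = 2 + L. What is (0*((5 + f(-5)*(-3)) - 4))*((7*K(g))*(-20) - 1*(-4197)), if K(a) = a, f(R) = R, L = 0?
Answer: 0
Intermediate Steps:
g = 2 (g = 2 + 0 = 2)
(0*((5 + f(-5)*(-3)) - 4))*((7*K(g))*(-20) - 1*(-4197)) = (0*((5 - 5*(-3)) - 4))*((7*2)*(-20) - 1*(-4197)) = (0*((5 + 15) - 4))*(14*(-20) + 4197) = (0*(20 - 4))*(-280 + 4197) = (0*16)*3917 = 0*3917 = 0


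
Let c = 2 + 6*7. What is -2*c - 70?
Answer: -158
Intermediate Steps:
c = 44 (c = 2 + 42 = 44)
-2*c - 70 = -2*44 - 70 = -88 - 70 = -158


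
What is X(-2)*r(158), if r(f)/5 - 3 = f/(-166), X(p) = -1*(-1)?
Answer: 850/83 ≈ 10.241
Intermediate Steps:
X(p) = 1
r(f) = 15 - 5*f/166 (r(f) = 15 + 5*(f/(-166)) = 15 + 5*(f*(-1/166)) = 15 + 5*(-f/166) = 15 - 5*f/166)
X(-2)*r(158) = 1*(15 - 5/166*158) = 1*(15 - 395/83) = 1*(850/83) = 850/83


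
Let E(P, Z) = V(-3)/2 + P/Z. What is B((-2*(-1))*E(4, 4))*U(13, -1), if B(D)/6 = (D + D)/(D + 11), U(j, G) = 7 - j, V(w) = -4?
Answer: 16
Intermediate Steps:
E(P, Z) = -2 + P/Z (E(P, Z) = -4/2 + P/Z = -4*½ + P/Z = -2 + P/Z)
B(D) = 12*D/(11 + D) (B(D) = 6*((D + D)/(D + 11)) = 6*((2*D)/(11 + D)) = 6*(2*D/(11 + D)) = 12*D/(11 + D))
B((-2*(-1))*E(4, 4))*U(13, -1) = (12*((-2*(-1))*(-2 + 4/4))/(11 + (-2*(-1))*(-2 + 4/4)))*(7 - 1*13) = (12*(2*(-2 + 4*(¼)))/(11 + 2*(-2 + 4*(¼))))*(7 - 13) = (12*(2*(-2 + 1))/(11 + 2*(-2 + 1)))*(-6) = (12*(2*(-1))/(11 + 2*(-1)))*(-6) = (12*(-2)/(11 - 2))*(-6) = (12*(-2)/9)*(-6) = (12*(-2)*(⅑))*(-6) = -8/3*(-6) = 16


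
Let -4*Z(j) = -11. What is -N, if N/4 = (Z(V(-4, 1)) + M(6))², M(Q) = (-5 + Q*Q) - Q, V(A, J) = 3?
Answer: -12321/4 ≈ -3080.3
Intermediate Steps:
Z(j) = 11/4 (Z(j) = -¼*(-11) = 11/4)
M(Q) = -5 + Q² - Q (M(Q) = (-5 + Q²) - Q = -5 + Q² - Q)
N = 12321/4 (N = 4*(11/4 + (-5 + 6² - 1*6))² = 4*(11/4 + (-5 + 36 - 6))² = 4*(11/4 + 25)² = 4*(111/4)² = 4*(12321/16) = 12321/4 ≈ 3080.3)
-N = -1*12321/4 = -12321/4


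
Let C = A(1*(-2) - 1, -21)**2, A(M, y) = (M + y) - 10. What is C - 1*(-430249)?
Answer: 431405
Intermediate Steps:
A(M, y) = -10 + M + y
C = 1156 (C = (-10 + (1*(-2) - 1) - 21)**2 = (-10 + (-2 - 1) - 21)**2 = (-10 - 3 - 21)**2 = (-34)**2 = 1156)
C - 1*(-430249) = 1156 - 1*(-430249) = 1156 + 430249 = 431405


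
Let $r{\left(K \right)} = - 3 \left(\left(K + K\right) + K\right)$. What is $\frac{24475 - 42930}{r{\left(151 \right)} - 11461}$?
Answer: $\frac{3691}{2564} \approx 1.4395$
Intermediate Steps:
$r{\left(K \right)} = - 9 K$ ($r{\left(K \right)} = - 3 \left(2 K + K\right) = - 3 \cdot 3 K = - 9 K$)
$\frac{24475 - 42930}{r{\left(151 \right)} - 11461} = \frac{24475 - 42930}{\left(-9\right) 151 - 11461} = - \frac{18455}{-1359 - 11461} = - \frac{18455}{-12820} = \left(-18455\right) \left(- \frac{1}{12820}\right) = \frac{3691}{2564}$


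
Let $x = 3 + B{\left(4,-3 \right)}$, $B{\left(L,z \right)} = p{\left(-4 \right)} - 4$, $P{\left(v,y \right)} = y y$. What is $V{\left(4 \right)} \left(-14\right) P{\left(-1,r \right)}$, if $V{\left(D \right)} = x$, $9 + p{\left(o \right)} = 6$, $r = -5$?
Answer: $1400$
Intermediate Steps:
$p{\left(o \right)} = -3$ ($p{\left(o \right)} = -9 + 6 = -3$)
$P{\left(v,y \right)} = y^{2}$
$B{\left(L,z \right)} = -7$ ($B{\left(L,z \right)} = -3 - 4 = -7$)
$x = -4$ ($x = 3 - 7 = -4$)
$V{\left(D \right)} = -4$
$V{\left(4 \right)} \left(-14\right) P{\left(-1,r \right)} = \left(-4\right) \left(-14\right) \left(-5\right)^{2} = 56 \cdot 25 = 1400$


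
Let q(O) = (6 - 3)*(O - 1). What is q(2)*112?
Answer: 336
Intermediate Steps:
q(O) = -3 + 3*O (q(O) = 3*(-1 + O) = -3 + 3*O)
q(2)*112 = (-3 + 3*2)*112 = (-3 + 6)*112 = 3*112 = 336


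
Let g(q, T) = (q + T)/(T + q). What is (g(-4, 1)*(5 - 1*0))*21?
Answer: 105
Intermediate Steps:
g(q, T) = 1 (g(q, T) = (T + q)/(T + q) = 1)
(g(-4, 1)*(5 - 1*0))*21 = (1*(5 - 1*0))*21 = (1*(5 + 0))*21 = (1*5)*21 = 5*21 = 105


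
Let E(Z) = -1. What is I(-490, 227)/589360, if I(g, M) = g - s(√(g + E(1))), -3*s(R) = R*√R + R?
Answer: -49/58936 + (-491)^(¾)/1768080 + I*√491/1768080 ≈ -0.00087313 + 5.4248e-5*I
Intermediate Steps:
s(R) = -R/3 - R^(3/2)/3 (s(R) = -(R*√R + R)/3 = -(R^(3/2) + R)/3 = -(R + R^(3/2))/3 = -R/3 - R^(3/2)/3)
I(g, M) = g + √(-1 + g)/3 + (-1 + g)^(¾)/3 (I(g, M) = g - (-√(g - 1)/3 - (g - 1)^(¾)/3) = g - (-√(-1 + g)/3 - (-1 + g)^(¾)/3) = g + (√(-1 + g)/3 + (-1 + g)^(¾)/3) = g + √(-1 + g)/3 + (-1 + g)^(¾)/3)
I(-490, 227)/589360 = (-490 + √(-1 - 490)/3 + (-1 - 490)^(¾)/3)/589360 = (-490 + √(-491)/3 + (-491)^(¾)/3)*(1/589360) = (-490 + (I*√491)/3 + (-491)^(¾)/3)*(1/589360) = (-490 + I*√491/3 + (-491)^(¾)/3)*(1/589360) = (-490 + (-491)^(¾)/3 + I*√491/3)*(1/589360) = -49/58936 + (-491)^(¾)/1768080 + I*√491/1768080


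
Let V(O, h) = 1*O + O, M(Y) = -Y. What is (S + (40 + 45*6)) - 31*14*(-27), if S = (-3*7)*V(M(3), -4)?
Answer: 12154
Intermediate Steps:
V(O, h) = 2*O (V(O, h) = O + O = 2*O)
S = 126 (S = (-3*7)*(2*(-1*3)) = -42*(-3) = -21*(-6) = 126)
(S + (40 + 45*6)) - 31*14*(-27) = (126 + (40 + 45*6)) - 31*14*(-27) = (126 + (40 + 270)) - 434*(-27) = (126 + 310) + 11718 = 436 + 11718 = 12154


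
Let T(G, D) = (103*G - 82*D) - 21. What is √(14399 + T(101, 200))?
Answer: 17*√29 ≈ 91.548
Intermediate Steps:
T(G, D) = -21 - 82*D + 103*G (T(G, D) = (-82*D + 103*G) - 21 = -21 - 82*D + 103*G)
√(14399 + T(101, 200)) = √(14399 + (-21 - 82*200 + 103*101)) = √(14399 + (-21 - 16400 + 10403)) = √(14399 - 6018) = √8381 = 17*√29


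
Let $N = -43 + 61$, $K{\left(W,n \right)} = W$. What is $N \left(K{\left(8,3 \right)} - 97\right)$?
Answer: $-1602$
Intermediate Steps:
$N = 18$
$N \left(K{\left(8,3 \right)} - 97\right) = 18 \left(8 - 97\right) = 18 \left(-89\right) = -1602$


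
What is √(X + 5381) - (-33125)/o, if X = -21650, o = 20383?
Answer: 33125/20383 + I*√16269 ≈ 1.6251 + 127.55*I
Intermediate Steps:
√(X + 5381) - (-33125)/o = √(-21650 + 5381) - (-33125)/20383 = √(-16269) - (-33125)/20383 = I*√16269 - 1*(-33125/20383) = I*√16269 + 33125/20383 = 33125/20383 + I*√16269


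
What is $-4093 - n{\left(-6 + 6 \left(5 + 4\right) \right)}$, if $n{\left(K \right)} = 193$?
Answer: $-4286$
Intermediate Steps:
$-4093 - n{\left(-6 + 6 \left(5 + 4\right) \right)} = -4093 - 193 = -4286$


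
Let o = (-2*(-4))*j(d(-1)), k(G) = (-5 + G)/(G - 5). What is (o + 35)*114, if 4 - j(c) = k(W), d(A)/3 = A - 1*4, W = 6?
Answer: 6726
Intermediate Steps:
k(G) = 1 (k(G) = (-5 + G)/(-5 + G) = 1)
d(A) = -12 + 3*A (d(A) = 3*(A - 1*4) = 3*(A - 4) = 3*(-4 + A) = -12 + 3*A)
j(c) = 3 (j(c) = 4 - 1*1 = 4 - 1 = 3)
o = 24 (o = -2*(-4)*3 = 8*3 = 24)
(o + 35)*114 = (24 + 35)*114 = 59*114 = 6726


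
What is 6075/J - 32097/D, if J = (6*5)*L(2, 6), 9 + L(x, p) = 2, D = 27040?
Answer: -438483/14560 ≈ -30.116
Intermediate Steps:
L(x, p) = -7 (L(x, p) = -9 + 2 = -7)
J = -210 (J = (6*5)*(-7) = 30*(-7) = -210)
6075/J - 32097/D = 6075/(-210) - 32097/27040 = 6075*(-1/210) - 32097*1/27040 = -405/14 - 2469/2080 = -438483/14560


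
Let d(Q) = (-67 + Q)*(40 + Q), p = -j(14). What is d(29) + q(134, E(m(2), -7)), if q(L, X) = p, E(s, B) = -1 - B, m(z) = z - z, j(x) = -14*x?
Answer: -2426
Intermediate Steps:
m(z) = 0
p = 196 (p = -(-14)*14 = -1*(-196) = 196)
q(L, X) = 196
d(29) + q(134, E(m(2), -7)) = (-2680 + 29² - 27*29) + 196 = (-2680 + 841 - 783) + 196 = -2622 + 196 = -2426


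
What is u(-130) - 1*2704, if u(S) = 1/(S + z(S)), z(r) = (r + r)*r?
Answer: -91043679/33670 ≈ -2704.0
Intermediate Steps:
z(r) = 2*r² (z(r) = (2*r)*r = 2*r²)
u(S) = 1/(S + 2*S²)
u(-130) - 1*2704 = 1/((-130)*(1 + 2*(-130))) - 1*2704 = -1/(130*(1 - 260)) - 2704 = -1/130/(-259) - 2704 = -1/130*(-1/259) - 2704 = 1/33670 - 2704 = -91043679/33670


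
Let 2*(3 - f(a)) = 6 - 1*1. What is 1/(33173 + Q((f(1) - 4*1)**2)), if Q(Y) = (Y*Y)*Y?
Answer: 64/2240721 ≈ 2.8562e-5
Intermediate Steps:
f(a) = 1/2 (f(a) = 3 - (6 - 1*1)/2 = 3 - (6 - 1)/2 = 3 - 1/2*5 = 3 - 5/2 = 1/2)
Q(Y) = Y**3 (Q(Y) = Y**2*Y = Y**3)
1/(33173 + Q((f(1) - 4*1)**2)) = 1/(33173 + ((1/2 - 4*1)**2)**3) = 1/(33173 + ((1/2 - 4)**2)**3) = 1/(33173 + ((-7/2)**2)**3) = 1/(33173 + (49/4)**3) = 1/(33173 + 117649/64) = 1/(2240721/64) = 64/2240721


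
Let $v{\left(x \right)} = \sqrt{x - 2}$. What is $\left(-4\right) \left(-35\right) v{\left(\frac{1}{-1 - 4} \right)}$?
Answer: $28 i \sqrt{55} \approx 207.65 i$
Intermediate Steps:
$v{\left(x \right)} = \sqrt{-2 + x}$
$\left(-4\right) \left(-35\right) v{\left(\frac{1}{-1 - 4} \right)} = \left(-4\right) \left(-35\right) \sqrt{-2 + \frac{1}{-1 - 4}} = 140 \sqrt{-2 + \frac{1}{-5}} = 140 \sqrt{-2 - \frac{1}{5}} = 140 \sqrt{- \frac{11}{5}} = 140 \frac{i \sqrt{55}}{5} = 28 i \sqrt{55}$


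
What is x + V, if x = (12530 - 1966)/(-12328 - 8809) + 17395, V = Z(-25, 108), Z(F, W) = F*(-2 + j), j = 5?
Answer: 366082276/21137 ≈ 17320.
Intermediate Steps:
Z(F, W) = 3*F (Z(F, W) = F*(-2 + 5) = F*3 = 3*F)
V = -75 (V = 3*(-25) = -75)
x = 367667551/21137 (x = 10564/(-21137) + 17395 = 10564*(-1/21137) + 17395 = -10564/21137 + 17395 = 367667551/21137 ≈ 17395.)
x + V = 367667551/21137 - 75 = 366082276/21137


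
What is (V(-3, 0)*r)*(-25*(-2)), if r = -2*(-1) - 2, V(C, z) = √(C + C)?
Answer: 0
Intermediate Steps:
V(C, z) = √2*√C (V(C, z) = √(2*C) = √2*√C)
r = 0 (r = 2 - 2 = 0)
(V(-3, 0)*r)*(-25*(-2)) = ((√2*√(-3))*0)*(-25*(-2)) = ((√2*(I*√3))*0)*50 = ((I*√6)*0)*50 = 0*50 = 0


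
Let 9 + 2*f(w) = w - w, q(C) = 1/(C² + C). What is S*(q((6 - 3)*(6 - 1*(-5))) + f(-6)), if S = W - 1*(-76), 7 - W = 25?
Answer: -146392/561 ≈ -260.95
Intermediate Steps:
W = -18 (W = 7 - 1*25 = 7 - 25 = -18)
q(C) = 1/(C + C²)
f(w) = -9/2 (f(w) = -9/2 + (w - w)/2 = -9/2 + (½)*0 = -9/2 + 0 = -9/2)
S = 58 (S = -18 - 1*(-76) = -18 + 76 = 58)
S*(q((6 - 3)*(6 - 1*(-5))) + f(-6)) = 58*(1/((((6 - 3)*(6 - 1*(-5))))*(1 + (6 - 3)*(6 - 1*(-5)))) - 9/2) = 58*(1/(((3*(6 + 5)))*(1 + 3*(6 + 5))) - 9/2) = 58*(1/(((3*11))*(1 + 3*11)) - 9/2) = 58*(1/(33*(1 + 33)) - 9/2) = 58*((1/33)/34 - 9/2) = 58*((1/33)*(1/34) - 9/2) = 58*(1/1122 - 9/2) = 58*(-2524/561) = -146392/561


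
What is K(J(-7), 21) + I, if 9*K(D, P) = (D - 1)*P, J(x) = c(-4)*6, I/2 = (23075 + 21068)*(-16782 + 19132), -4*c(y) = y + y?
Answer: 622416377/3 ≈ 2.0747e+8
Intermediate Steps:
c(y) = -y/2 (c(y) = -(y + y)/4 = -y/2)
I = 207472100 (I = 2*((23075 + 21068)*(-16782 + 19132)) = 2*(44143*2350) = 2*103736050 = 207472100)
J(x) = 12 (J(x) = -½*(-4)*6 = 2*6 = 12)
K(D, P) = P*(-1 + D)/9 (K(D, P) = ((D - 1)*P)/9 = ((-1 + D)*P)/9 = (P*(-1 + D))/9 = P*(-1 + D)/9)
K(J(-7), 21) + I = (⅑)*21*(-1 + 12) + 207472100 = (⅑)*21*11 + 207472100 = 77/3 + 207472100 = 622416377/3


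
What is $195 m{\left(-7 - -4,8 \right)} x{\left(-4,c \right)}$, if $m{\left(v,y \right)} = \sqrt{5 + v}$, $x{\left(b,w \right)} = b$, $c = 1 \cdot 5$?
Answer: $- 780 \sqrt{2} \approx -1103.1$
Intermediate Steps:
$c = 5$
$195 m{\left(-7 - -4,8 \right)} x{\left(-4,c \right)} = 195 \sqrt{5 - 3} \left(-4\right) = 195 \sqrt{2} \left(-4\right) = - 780 \sqrt{2}$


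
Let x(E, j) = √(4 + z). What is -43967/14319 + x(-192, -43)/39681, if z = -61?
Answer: -43967/14319 + I*√57/39681 ≈ -3.0705 + 0.00019026*I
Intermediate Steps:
x(E, j) = I*√57 (x(E, j) = √(4 - 61) = √(-57) = I*√57)
-43967/14319 + x(-192, -43)/39681 = -43967/14319 + (I*√57)/39681 = -43967*1/14319 + (I*√57)*(1/39681) = -43967/14319 + I*√57/39681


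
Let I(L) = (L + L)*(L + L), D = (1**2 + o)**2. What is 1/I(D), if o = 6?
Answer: 1/9604 ≈ 0.00010412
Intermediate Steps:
D = 49 (D = (1**2 + 6)**2 = (1 + 6)**2 = 7**2 = 49)
I(L) = 4*L**2 (I(L) = (2*L)*(2*L) = 4*L**2)
1/I(D) = 1/(4*49**2) = 1/(4*2401) = 1/9604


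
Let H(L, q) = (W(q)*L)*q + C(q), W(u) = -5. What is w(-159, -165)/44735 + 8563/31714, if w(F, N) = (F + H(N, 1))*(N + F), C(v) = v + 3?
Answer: -1300281863/283745158 ≈ -4.5826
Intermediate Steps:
C(v) = 3 + v
H(L, q) = 3 + q - 5*L*q (H(L, q) = (-5*L)*q + (3 + q) = -5*L*q + (3 + q) = 3 + q - 5*L*q)
w(F, N) = (F + N)*(4 + F - 5*N) (w(F, N) = (F + (3 + 1 - 5*N*1))*(N + F) = (F + (3 + 1 - 5*N))*(F + N) = (F + (4 - 5*N))*(F + N) = (4 + F - 5*N)*(F + N) = (F + N)*(4 + F - 5*N))
w(-159, -165)/44735 + 8563/31714 = ((-159)² - 159*(-165) - 159*(4 - 5*(-165)) - 165*(4 - 5*(-165)))/44735 + 8563/31714 = (25281 + 26235 - 159*(4 + 825) - 165*(4 + 825))*(1/44735) + 8563*(1/31714) = (25281 + 26235 - 159*829 - 165*829)*(1/44735) + 8563/31714 = (25281 + 26235 - 131811 - 136785)*(1/44735) + 8563/31714 = -217080*1/44735 + 8563/31714 = -43416/8947 + 8563/31714 = -1300281863/283745158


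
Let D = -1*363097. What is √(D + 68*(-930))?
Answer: 47*I*√193 ≈ 652.95*I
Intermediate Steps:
D = -363097
√(D + 68*(-930)) = √(-363097 + 68*(-930)) = √(-363097 - 63240) = √(-426337) = 47*I*√193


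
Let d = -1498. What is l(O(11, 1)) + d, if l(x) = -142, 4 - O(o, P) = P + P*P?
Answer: -1640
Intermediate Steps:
O(o, P) = 4 - P - P² (O(o, P) = 4 - (P + P*P) = 4 - (P + P²) = 4 + (-P - P²) = 4 - P - P²)
l(O(11, 1)) + d = -142 - 1498 = -1640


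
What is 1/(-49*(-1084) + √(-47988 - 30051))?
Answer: 53116/2821387495 - 3*I*√8671/2821387495 ≈ 1.8826e-5 - 9.9013e-8*I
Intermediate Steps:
1/(-49*(-1084) + √(-47988 - 30051)) = 1/(53116 + √(-78039)) = 1/(53116 + 3*I*√8671)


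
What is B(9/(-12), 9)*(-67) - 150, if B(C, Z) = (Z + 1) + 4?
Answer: -1088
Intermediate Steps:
B(C, Z) = 5 + Z (B(C, Z) = (1 + Z) + 4 = 5 + Z)
B(9/(-12), 9)*(-67) - 150 = (5 + 9)*(-67) - 150 = 14*(-67) - 150 = -938 - 150 = -1088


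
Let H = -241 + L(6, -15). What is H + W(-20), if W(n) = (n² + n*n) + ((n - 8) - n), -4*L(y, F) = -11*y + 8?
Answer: 1131/2 ≈ 565.50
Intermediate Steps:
L(y, F) = -2 + 11*y/4 (L(y, F) = -(-11*y + 8)/4 = -(8 - 11*y)/4 = -2 + 11*y/4)
W(n) = -8 + 2*n² (W(n) = (n² + n²) + ((-8 + n) - n) = 2*n² - 8 = -8 + 2*n²)
H = -453/2 (H = -241 + (-2 + (11/4)*6) = -241 + (-2 + 33/2) = -241 + 29/2 = -453/2 ≈ -226.50)
H + W(-20) = -453/2 + (-8 + 2*(-20)²) = -453/2 + (-8 + 2*400) = -453/2 + (-8 + 800) = -453/2 + 792 = 1131/2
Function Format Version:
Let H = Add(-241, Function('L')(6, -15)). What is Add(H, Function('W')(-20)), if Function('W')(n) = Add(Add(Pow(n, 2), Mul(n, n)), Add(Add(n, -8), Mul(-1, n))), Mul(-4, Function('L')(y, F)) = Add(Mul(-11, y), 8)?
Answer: Rational(1131, 2) ≈ 565.50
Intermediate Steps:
Function('L')(y, F) = Add(-2, Mul(Rational(11, 4), y)) (Function('L')(y, F) = Mul(Rational(-1, 4), Add(Mul(-11, y), 8)) = Mul(Rational(-1, 4), Add(8, Mul(-11, y))) = Add(-2, Mul(Rational(11, 4), y)))
Function('W')(n) = Add(-8, Mul(2, Pow(n, 2))) (Function('W')(n) = Add(Add(Pow(n, 2), Pow(n, 2)), Add(Add(-8, n), Mul(-1, n))) = Add(Mul(2, Pow(n, 2)), -8) = Add(-8, Mul(2, Pow(n, 2))))
H = Rational(-453, 2) (H = Add(-241, Add(-2, Mul(Rational(11, 4), 6))) = Add(-241, Add(-2, Rational(33, 2))) = Add(-241, Rational(29, 2)) = Rational(-453, 2) ≈ -226.50)
Add(H, Function('W')(-20)) = Add(Rational(-453, 2), Add(-8, Mul(2, Pow(-20, 2)))) = Add(Rational(-453, 2), Add(-8, Mul(2, 400))) = Add(Rational(-453, 2), Add(-8, 800)) = Add(Rational(-453, 2), 792) = Rational(1131, 2)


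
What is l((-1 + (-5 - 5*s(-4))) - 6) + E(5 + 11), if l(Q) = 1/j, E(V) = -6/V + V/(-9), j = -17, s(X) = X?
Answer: -2707/1224 ≈ -2.2116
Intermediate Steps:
E(V) = -6/V - V/9 (E(V) = -6/V + V*(-⅑) = -6/V - V/9)
l(Q) = -1/17 (l(Q) = 1/(-17) = -1/17)
l((-1 + (-5 - 5*s(-4))) - 6) + E(5 + 11) = -1/17 + (-6/(5 + 11) - (5 + 11)/9) = -1/17 + (-6/16 - ⅑*16) = -1/17 + (-6*1/16 - 16/9) = -1/17 + (-3/8 - 16/9) = -1/17 - 155/72 = -2707/1224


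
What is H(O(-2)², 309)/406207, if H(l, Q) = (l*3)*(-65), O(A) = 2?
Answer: -780/406207 ≈ -0.0019202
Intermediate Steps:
H(l, Q) = -195*l (H(l, Q) = (3*l)*(-65) = -195*l)
H(O(-2)², 309)/406207 = -195*2²/406207 = -195*4*(1/406207) = -780*1/406207 = -780/406207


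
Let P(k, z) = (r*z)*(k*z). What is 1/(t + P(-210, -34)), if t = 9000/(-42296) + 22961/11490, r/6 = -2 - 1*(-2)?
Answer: 60747630/108468557 ≈ 0.56005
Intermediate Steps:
r = 0 (r = 6*(-2 - 1*(-2)) = 6*(-2 + 2) = 6*0 = 0)
P(k, z) = 0 (P(k, z) = (0*z)*(k*z) = 0*(k*z) = 0)
t = 108468557/60747630 (t = 9000*(-1/42296) + 22961*(1/11490) = -1125/5287 + 22961/11490 = 108468557/60747630 ≈ 1.7856)
1/(t + P(-210, -34)) = 1/(108468557/60747630 + 0) = 1/(108468557/60747630) = 60747630/108468557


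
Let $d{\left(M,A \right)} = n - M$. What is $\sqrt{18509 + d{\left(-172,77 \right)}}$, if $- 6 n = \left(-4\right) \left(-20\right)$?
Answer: $\frac{\sqrt{168009}}{3} \approx 136.63$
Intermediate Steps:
$n = - \frac{40}{3}$ ($n = - \frac{\left(-4\right) \left(-20\right)}{6} = \left(- \frac{1}{6}\right) 80 = - \frac{40}{3} \approx -13.333$)
$d{\left(M,A \right)} = - \frac{40}{3} - M$
$\sqrt{18509 + d{\left(-172,77 \right)}} = \sqrt{18509 - - \frac{476}{3}} = \sqrt{18509 + \left(- \frac{40}{3} + 172\right)} = \sqrt{18509 + \frac{476}{3}} = \sqrt{\frac{56003}{3}} = \frac{\sqrt{168009}}{3}$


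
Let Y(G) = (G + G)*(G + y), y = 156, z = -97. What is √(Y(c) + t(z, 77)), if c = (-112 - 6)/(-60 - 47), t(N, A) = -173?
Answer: √1986483/107 ≈ 13.172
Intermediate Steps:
c = 118/107 (c = -118/(-107) = -118*(-1/107) = 118/107 ≈ 1.1028)
Y(G) = 2*G*(156 + G) (Y(G) = (G + G)*(G + 156) = (2*G)*(156 + G) = 2*G*(156 + G))
√(Y(c) + t(z, 77)) = √(2*(118/107)*(156 + 118/107) - 173) = √(2*(118/107)*(16810/107) - 173) = √(3967160/11449 - 173) = √(1986483/11449) = √1986483/107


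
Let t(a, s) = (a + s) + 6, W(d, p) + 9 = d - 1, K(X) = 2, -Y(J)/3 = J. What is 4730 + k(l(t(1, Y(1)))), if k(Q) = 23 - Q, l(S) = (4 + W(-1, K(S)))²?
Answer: 4704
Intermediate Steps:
Y(J) = -3*J
W(d, p) = -10 + d (W(d, p) = -9 + (d - 1) = -9 + (-1 + d) = -10 + d)
t(a, s) = 6 + a + s
l(S) = 49 (l(S) = (4 + (-10 - 1))² = (4 - 11)² = (-7)² = 49)
4730 + k(l(t(1, Y(1)))) = 4730 + (23 - 1*49) = 4730 + (23 - 49) = 4730 - 26 = 4704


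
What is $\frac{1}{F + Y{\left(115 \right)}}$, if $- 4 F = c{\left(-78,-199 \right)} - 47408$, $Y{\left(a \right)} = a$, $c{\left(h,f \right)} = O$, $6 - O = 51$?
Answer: $\frac{4}{47913} \approx 8.3485 \cdot 10^{-5}$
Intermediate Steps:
$O = -45$ ($O = 6 - 51 = -45$)
$c{\left(h,f \right)} = -45$
$F = \frac{47453}{4}$ ($F = - \frac{-45 - 47408}{4} = \left(- \frac{1}{4}\right) \left(-47453\right) = \frac{47453}{4} \approx 11863.0$)
$\frac{1}{F + Y{\left(115 \right)}} = \frac{1}{\frac{47453}{4} + 115} = \frac{1}{\frac{47913}{4}} = \frac{4}{47913}$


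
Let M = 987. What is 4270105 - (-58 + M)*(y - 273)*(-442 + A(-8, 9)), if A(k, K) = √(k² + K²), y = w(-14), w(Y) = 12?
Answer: -102901193 + 242469*√145 ≈ -9.9981e+7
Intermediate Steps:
y = 12
A(k, K) = √(K² + k²)
4270105 - (-58 + M)*(y - 273)*(-442 + A(-8, 9)) = 4270105 - (-58 + 987)*(12 - 273)*(-442 + √(9² + (-8)²)) = 4270105 - 929*(-261*(-442 + √(81 + 64))) = 4270105 - 929*(-261*(-442 + √145)) = 4270105 - 929*(115362 - 261*√145) = 4270105 - (107171298 - 242469*√145) = 4270105 + (-107171298 + 242469*√145) = -102901193 + 242469*√145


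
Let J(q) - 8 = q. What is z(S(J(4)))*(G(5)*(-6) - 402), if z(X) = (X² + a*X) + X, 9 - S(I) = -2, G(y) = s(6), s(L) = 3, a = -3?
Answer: -41580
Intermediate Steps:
G(y) = 3
J(q) = 8 + q
S(I) = 11 (S(I) = 9 - 1*(-2) = 9 + 2 = 11)
z(X) = X² - 2*X (z(X) = (X² - 3*X) + X = X² - 2*X)
z(S(J(4)))*(G(5)*(-6) - 402) = (11*(-2 + 11))*(3*(-6) - 402) = (11*9)*(-18 - 402) = 99*(-420) = -41580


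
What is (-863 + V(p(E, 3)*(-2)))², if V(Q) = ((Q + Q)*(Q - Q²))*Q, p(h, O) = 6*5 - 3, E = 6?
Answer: 300048323541409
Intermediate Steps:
p(h, O) = 27 (p(h, O) = 30 - 3 = 27)
V(Q) = 2*Q²*(Q - Q²) (V(Q) = ((2*Q)*(Q - Q²))*Q = (2*Q*(Q - Q²))*Q = 2*Q²*(Q - Q²))
(-863 + V(p(E, 3)*(-2)))² = (-863 + 2*(27*(-2))³*(1 - 27*(-2)))² = (-863 + 2*(-54)³*(1 - 1*(-54)))² = (-863 + 2*(-157464)*(1 + 54))² = (-863 + 2*(-157464)*55)² = (-863 - 17321040)² = (-17321903)² = 300048323541409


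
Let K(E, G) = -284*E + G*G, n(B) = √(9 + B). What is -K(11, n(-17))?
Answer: 3132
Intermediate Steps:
K(E, G) = G² - 284*E (K(E, G) = -284*E + G² = G² - 284*E)
-K(11, n(-17)) = -((√(9 - 17))² - 284*11) = -((√(-8))² - 3124) = -((2*I*√2)² - 3124) = -(-8 - 3124) = -1*(-3132) = 3132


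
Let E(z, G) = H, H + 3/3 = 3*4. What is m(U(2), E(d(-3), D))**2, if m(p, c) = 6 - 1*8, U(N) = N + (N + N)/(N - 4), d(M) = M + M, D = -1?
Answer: 4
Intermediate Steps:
d(M) = 2*M
H = 11 (H = -1 + 3*4 = -1 + 12 = 11)
E(z, G) = 11
U(N) = N + 2*N/(-4 + N) (U(N) = N + (2*N)/(-4 + N) = N + 2*N/(-4 + N))
m(p, c) = -2 (m(p, c) = 6 - 8 = -2)
m(U(2), E(d(-3), D))**2 = (-2)**2 = 4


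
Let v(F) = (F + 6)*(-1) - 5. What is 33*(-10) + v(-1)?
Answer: -340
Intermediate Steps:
v(F) = -11 - F (v(F) = (6 + F)*(-1) - 5 = (-6 - F) - 5 = -11 - F)
33*(-10) + v(-1) = 33*(-10) + (-11 - 1*(-1)) = -330 + (-11 + 1) = -330 - 10 = -340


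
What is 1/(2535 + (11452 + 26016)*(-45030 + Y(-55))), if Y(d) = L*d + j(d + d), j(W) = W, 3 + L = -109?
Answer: -1/1460500105 ≈ -6.8470e-10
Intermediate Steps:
L = -112 (L = -3 - 109 = -112)
Y(d) = -110*d (Y(d) = -112*d + (d + d) = -112*d + 2*d = -110*d)
1/(2535 + (11452 + 26016)*(-45030 + Y(-55))) = 1/(2535 + (11452 + 26016)*(-45030 - 110*(-55))) = 1/(2535 + 37468*(-45030 + 6050)) = 1/(2535 + 37468*(-38980)) = 1/(2535 - 1460502640) = 1/(-1460500105) = -1/1460500105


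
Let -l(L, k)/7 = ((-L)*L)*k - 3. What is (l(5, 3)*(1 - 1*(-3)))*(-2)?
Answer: -4368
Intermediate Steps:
l(L, k) = 21 + 7*k*L² (l(L, k) = -7*(((-L)*L)*k - 3) = -7*((-L²)*k - 3) = -7*(-k*L² - 3) = -7*(-3 - k*L²) = 21 + 7*k*L²)
(l(5, 3)*(1 - 1*(-3)))*(-2) = ((21 + 7*3*5²)*(1 - 1*(-3)))*(-2) = ((21 + 7*3*25)*(1 + 3))*(-2) = ((21 + 525)*4)*(-2) = (546*4)*(-2) = 2184*(-2) = -4368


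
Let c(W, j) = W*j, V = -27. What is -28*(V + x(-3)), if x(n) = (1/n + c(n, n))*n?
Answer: 1484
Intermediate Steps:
x(n) = n*(1/n + n²) (x(n) = (1/n + n*n)*n = (1/n + n²)*n = n*(1/n + n²))
-28*(V + x(-3)) = -28*(-27 + (1 + (-3)³)) = -28*(-27 + (1 - 27)) = -28*(-27 - 26) = -28*(-53) = 1484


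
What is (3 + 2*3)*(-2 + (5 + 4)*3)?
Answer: 225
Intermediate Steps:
(3 + 2*3)*(-2 + (5 + 4)*3) = (3 + 6)*(-2 + 9*3) = 9*(-2 + 27) = 9*25 = 225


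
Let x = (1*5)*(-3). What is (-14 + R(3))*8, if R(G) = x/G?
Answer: -152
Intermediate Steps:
x = -15 (x = 5*(-3) = -15)
R(G) = -15/G
(-14 + R(3))*8 = (-14 - 15/3)*8 = (-14 - 15*1/3)*8 = (-14 - 5)*8 = -19*8 = -152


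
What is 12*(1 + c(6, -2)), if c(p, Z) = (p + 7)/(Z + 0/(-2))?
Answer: -66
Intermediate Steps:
c(p, Z) = (7 + p)/Z (c(p, Z) = (7 + p)/(Z + 0*(-1/2)) = (7 + p)/(Z + 0) = (7 + p)/Z)
12*(1 + c(6, -2)) = 12*(1 + (7 + 6)/(-2)) = 12*(1 - 1/2*13) = 12*(1 - 13/2) = 12*(-11/2) = -66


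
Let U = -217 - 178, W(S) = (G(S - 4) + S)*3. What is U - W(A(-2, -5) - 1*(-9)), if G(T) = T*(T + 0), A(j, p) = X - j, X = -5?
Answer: -425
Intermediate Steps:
A(j, p) = -5 - j
G(T) = T² (G(T) = T*T = T²)
W(S) = 3*S + 3*(-4 + S)² (W(S) = ((S - 4)² + S)*3 = ((-4 + S)² + S)*3 = (S + (-4 + S)²)*3 = 3*S + 3*(-4 + S)²)
U = -395
U - W(A(-2, -5) - 1*(-9)) = -395 - (3*((-5 - 1*(-2)) - 1*(-9)) + 3*(-4 + ((-5 - 1*(-2)) - 1*(-9)))²) = -395 - (3*((-5 + 2) + 9) + 3*(-4 + ((-5 + 2) + 9))²) = -395 - (3*(-3 + 9) + 3*(-4 + (-3 + 9))²) = -395 - (3*6 + 3*(-4 + 6)²) = -395 - (18 + 3*2²) = -395 - (18 + 3*4) = -395 - (18 + 12) = -395 - 1*30 = -395 - 30 = -425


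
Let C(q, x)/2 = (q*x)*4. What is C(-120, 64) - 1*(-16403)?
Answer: -45037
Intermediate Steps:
C(q, x) = 8*q*x (C(q, x) = 2*((q*x)*4) = 2*(4*q*x) = 8*q*x)
C(-120, 64) - 1*(-16403) = 8*(-120)*64 - 1*(-16403) = -61440 + 16403 = -45037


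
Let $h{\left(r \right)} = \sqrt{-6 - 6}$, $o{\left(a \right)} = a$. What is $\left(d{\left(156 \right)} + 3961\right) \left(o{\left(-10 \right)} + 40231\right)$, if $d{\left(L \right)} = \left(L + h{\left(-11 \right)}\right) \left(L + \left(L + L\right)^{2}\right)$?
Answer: $611920725381 + 7843095000 i \sqrt{3} \approx 6.1192 \cdot 10^{11} + 1.3585 \cdot 10^{10} i$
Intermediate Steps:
$h{\left(r \right)} = 2 i \sqrt{3}$ ($h{\left(r \right)} = \sqrt{-12} = 2 i \sqrt{3}$)
$d{\left(L \right)} = \left(L + 4 L^{2}\right) \left(L + 2 i \sqrt{3}\right)$ ($d{\left(L \right)} = \left(L + 2 i \sqrt{3}\right) \left(L + \left(L + L\right)^{2}\right) = \left(L + 2 i \sqrt{3}\right) \left(L + \left(2 L\right)^{2}\right) = \left(L + 2 i \sqrt{3}\right) \left(L + 4 L^{2}\right) = \left(L + 4 L^{2}\right) \left(L + 2 i \sqrt{3}\right)$)
$\left(d{\left(156 \right)} + 3961\right) \left(o{\left(-10 \right)} + 40231\right) = \left(156 \left(156 + 4 \cdot 156^{2} + 2 i \sqrt{3} + 8 i 156 \sqrt{3}\right) + 3961\right) \left(-10 + 40231\right) = \left(156 \left(156 + 4 \cdot 24336 + 2 i \sqrt{3} + 1248 i \sqrt{3}\right) + 3961\right) 40221 = \left(156 \left(156 + 97344 + 2 i \sqrt{3} + 1248 i \sqrt{3}\right) + 3961\right) 40221 = \left(156 \left(97500 + 1250 i \sqrt{3}\right) + 3961\right) 40221 = \left(\left(15210000 + 195000 i \sqrt{3}\right) + 3961\right) 40221 = \left(15213961 + 195000 i \sqrt{3}\right) 40221 = 611920725381 + 7843095000 i \sqrt{3}$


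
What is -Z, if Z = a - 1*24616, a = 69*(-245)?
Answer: 41521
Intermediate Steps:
a = -16905
Z = -41521 (Z = -16905 - 1*24616 = -16905 - 24616 = -41521)
-Z = -1*(-41521) = 41521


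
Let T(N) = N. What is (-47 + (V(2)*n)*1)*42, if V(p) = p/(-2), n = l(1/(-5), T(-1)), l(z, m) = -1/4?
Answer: -3927/2 ≈ -1963.5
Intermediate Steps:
l(z, m) = -1/4 (l(z, m) = -1*1/4 = -1/4)
n = -1/4 ≈ -0.25000
V(p) = -p/2 (V(p) = p*(-1/2) = -p/2)
(-47 + (V(2)*n)*1)*42 = (-47 + (-1/2*2*(-1/4))*1)*42 = (-47 - 1*(-1/4)*1)*42 = (-47 + (1/4)*1)*42 = (-47 + 1/4)*42 = -187/4*42 = -3927/2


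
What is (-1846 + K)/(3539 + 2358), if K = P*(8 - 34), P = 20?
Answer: -2366/5897 ≈ -0.40122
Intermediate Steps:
K = -520 (K = 20*(8 - 34) = 20*(-26) = -520)
(-1846 + K)/(3539 + 2358) = (-1846 - 520)/(3539 + 2358) = -2366/5897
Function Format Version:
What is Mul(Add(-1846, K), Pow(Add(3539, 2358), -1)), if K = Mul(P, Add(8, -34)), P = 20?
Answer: Rational(-2366, 5897) ≈ -0.40122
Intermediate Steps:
K = -520 (K = Mul(20, Add(8, -34)) = Mul(20, -26) = -520)
Mul(Add(-1846, K), Pow(Add(3539, 2358), -1)) = Mul(Add(-1846, -520), Pow(Add(3539, 2358), -1)) = Mul(-2366, Pow(5897, -1)) = Mul(-2366, Rational(1, 5897)) = Rational(-2366, 5897)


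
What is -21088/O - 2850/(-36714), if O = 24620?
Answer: -29335743/37662445 ≈ -0.77891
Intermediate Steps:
-21088/O - 2850/(-36714) = -21088/24620 - 2850/(-36714) = -21088*1/24620 - 2850*(-1/36714) = -5272/6155 + 475/6119 = -29335743/37662445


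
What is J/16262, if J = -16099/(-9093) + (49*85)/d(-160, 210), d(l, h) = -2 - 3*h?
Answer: -27697777/93454071312 ≈ -0.00029638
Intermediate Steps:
J = -27697777/5746776 (J = -16099/(-9093) + (49*85)/(-2 - 3*210) = -16099*(-1/9093) + 4165/(-2 - 630) = 16099/9093 + 4165/(-632) = 16099/9093 + 4165*(-1/632) = 16099/9093 - 4165/632 = -27697777/5746776 ≈ -4.8197)
J/16262 = -27697777/5746776/16262 = -27697777/5746776*1/16262 = -27697777/93454071312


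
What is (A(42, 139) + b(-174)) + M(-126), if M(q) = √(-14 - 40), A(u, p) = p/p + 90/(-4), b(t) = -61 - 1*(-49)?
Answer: -67/2 + 3*I*√6 ≈ -33.5 + 7.3485*I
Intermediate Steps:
b(t) = -12 (b(t) = -61 + 49 = -12)
A(u, p) = -43/2 (A(u, p) = 1 + 90*(-¼) = 1 - 45/2 = -43/2)
M(q) = 3*I*√6 (M(q) = √(-54) = 3*I*√6)
(A(42, 139) + b(-174)) + M(-126) = (-43/2 - 12) + 3*I*√6 = -67/2 + 3*I*√6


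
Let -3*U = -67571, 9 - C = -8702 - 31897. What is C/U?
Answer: 121824/67571 ≈ 1.8029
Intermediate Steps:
C = 40608 (C = 9 - (-8702 - 31897) = 9 - 1*(-40599) = 9 + 40599 = 40608)
U = 67571/3 (U = -1/3*(-67571) = 67571/3 ≈ 22524.)
C/U = 40608/(67571/3) = 40608*(3/67571) = 121824/67571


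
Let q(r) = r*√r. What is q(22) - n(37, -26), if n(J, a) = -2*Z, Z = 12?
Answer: 24 + 22*√22 ≈ 127.19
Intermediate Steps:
q(r) = r^(3/2)
n(J, a) = -24 (n(J, a) = -2*12 = -24)
q(22) - n(37, -26) = 22^(3/2) - 1*(-24) = 22*√22 + 24 = 24 + 22*√22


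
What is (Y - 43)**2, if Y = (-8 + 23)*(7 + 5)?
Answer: 18769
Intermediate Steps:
Y = 180 (Y = 15*12 = 180)
(Y - 43)**2 = (180 - 43)**2 = 137**2 = 18769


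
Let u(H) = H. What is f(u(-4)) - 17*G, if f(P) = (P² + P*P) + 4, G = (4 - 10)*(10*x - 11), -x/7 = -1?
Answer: 6054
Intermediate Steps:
x = 7 (x = -7*(-1) = 7)
G = -354 (G = (4 - 10)*(10*7 - 11) = -6*(70 - 11) = -6*59 = -354)
f(P) = 4 + 2*P² (f(P) = (P² + P²) + 4 = 2*P² + 4 = 4 + 2*P²)
f(u(-4)) - 17*G = (4 + 2*(-4)²) - 17*(-354) = (4 + 2*16) + 6018 = (4 + 32) + 6018 = 36 + 6018 = 6054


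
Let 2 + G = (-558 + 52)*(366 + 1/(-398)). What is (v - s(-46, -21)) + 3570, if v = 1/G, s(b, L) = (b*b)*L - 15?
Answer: 1769773088930/36854149 ≈ 48021.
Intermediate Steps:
G = -36854149/199 (G = -2 + (-558 + 52)*(366 + 1/(-398)) = -2 - 506*(366 - 1/398) = -2 - 506*145667/398 = -2 - 36853751/199 = -36854149/199 ≈ -1.8520e+5)
s(b, L) = -15 + L*b² (s(b, L) = b²*L - 15 = L*b² - 15 = -15 + L*b²)
v = -199/36854149 (v = 1/(-36854149/199) = -199/36854149 ≈ -5.3997e-6)
(v - s(-46, -21)) + 3570 = (-199/36854149 - (-15 - 21*(-46)²)) + 3570 = (-199/36854149 - (-15 - 21*2116)) + 3570 = (-199/36854149 - (-15 - 44436)) + 3570 = (-199/36854149 - 1*(-44451)) + 3570 = (-199/36854149 + 44451) + 3570 = 1638203777000/36854149 + 3570 = 1769773088930/36854149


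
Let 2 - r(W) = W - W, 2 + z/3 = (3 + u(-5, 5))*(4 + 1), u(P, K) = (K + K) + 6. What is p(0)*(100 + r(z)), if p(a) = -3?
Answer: -306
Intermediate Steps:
u(P, K) = 6 + 2*K (u(P, K) = 2*K + 6 = 6 + 2*K)
z = 279 (z = -6 + 3*((3 + (6 + 2*5))*(4 + 1)) = -6 + 3*((3 + (6 + 10))*5) = -6 + 3*((3 + 16)*5) = -6 + 3*(19*5) = -6 + 3*95 = -6 + 285 = 279)
r(W) = 2 (r(W) = 2 - (W - W) = 2 - 1*0 = 2 + 0 = 2)
p(0)*(100 + r(z)) = -3*(100 + 2) = -3*102 = -306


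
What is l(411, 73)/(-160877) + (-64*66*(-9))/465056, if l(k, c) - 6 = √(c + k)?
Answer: 190714952/2338025441 ≈ 0.081571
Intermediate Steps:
l(k, c) = 6 + √(c + k)
l(411, 73)/(-160877) + (-64*66*(-9))/465056 = (6 + √(73 + 411))/(-160877) + (-64*66*(-9))/465056 = (6 + √484)*(-1/160877) - 4224*(-9)*(1/465056) = (6 + 22)*(-1/160877) + 38016*(1/465056) = 28*(-1/160877) + 1188/14533 = -28/160877 + 1188/14533 = 190714952/2338025441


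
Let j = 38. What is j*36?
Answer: 1368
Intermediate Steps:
j*36 = 38*36 = 1368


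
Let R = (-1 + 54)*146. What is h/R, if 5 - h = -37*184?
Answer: 6813/7738 ≈ 0.88046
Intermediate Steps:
h = 6813 (h = 5 - (-37)*184 = 5 - 1*(-6808) = 5 + 6808 = 6813)
R = 7738 (R = 53*146 = 7738)
h/R = 6813/7738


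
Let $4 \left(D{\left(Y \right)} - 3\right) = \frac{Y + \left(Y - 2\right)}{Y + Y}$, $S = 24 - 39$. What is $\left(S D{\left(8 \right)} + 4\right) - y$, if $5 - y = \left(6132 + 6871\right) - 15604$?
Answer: $- \frac{84809}{32} \approx -2650.3$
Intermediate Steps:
$S = -15$
$D{\left(Y \right)} = 3 + \frac{-2 + 2 Y}{8 Y}$ ($D{\left(Y \right)} = 3 + \frac{\left(Y + \left(Y - 2\right)\right) \frac{1}{Y + Y}}{4} = 3 + \frac{\left(Y + \left(Y - 2\right)\right) \frac{1}{2 Y}}{4} = 3 + \frac{\left(Y + \left(-2 + Y\right)\right) \frac{1}{2 Y}}{4} = 3 + \frac{\left(-2 + 2 Y\right) \frac{1}{2 Y}}{4} = 3 + \frac{\frac{1}{2} \frac{1}{Y} \left(-2 + 2 Y\right)}{4} = 3 + \frac{-2 + 2 Y}{8 Y}$)
$y = 2606$ ($y = 5 - \left(\left(6132 + 6871\right) - 15604\right) = 5 - \left(13003 - 15604\right) = 5 - -2601 = 5 + 2601 = 2606$)
$\left(S D{\left(8 \right)} + 4\right) - y = \left(- 15 \frac{-1 + 13 \cdot 8}{4 \cdot 8} + 4\right) - 2606 = \left(- 15 \cdot \frac{1}{4} \cdot \frac{1}{8} \left(-1 + 104\right) + 4\right) - 2606 = \left(- 15 \cdot \frac{1}{4} \cdot \frac{1}{8} \cdot 103 + 4\right) - 2606 = \left(\left(-15\right) \frac{103}{32} + 4\right) - 2606 = \left(- \frac{1545}{32} + 4\right) - 2606 = - \frac{1417}{32} - 2606 = - \frac{84809}{32}$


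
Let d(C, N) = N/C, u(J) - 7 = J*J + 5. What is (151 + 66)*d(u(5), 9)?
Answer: 1953/37 ≈ 52.784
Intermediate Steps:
u(J) = 12 + J² (u(J) = 7 + (J*J + 5) = 7 + (J² + 5) = 7 + (5 + J²) = 12 + J²)
(151 + 66)*d(u(5), 9) = (151 + 66)*(9/(12 + 5²)) = 217*(9/(12 + 25)) = 217*(9/37) = 1953/37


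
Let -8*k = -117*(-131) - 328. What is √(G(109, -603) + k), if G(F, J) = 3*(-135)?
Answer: I*√36478/4 ≈ 47.748*I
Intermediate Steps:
G(F, J) = -405
k = -14999/8 (k = -(-117*(-131) - 328)/8 = -(15327 - 328)/8 = -⅛*14999 = -14999/8 ≈ -1874.9)
√(G(109, -603) + k) = √(-405 - 14999/8) = √(-18239/8) = I*√36478/4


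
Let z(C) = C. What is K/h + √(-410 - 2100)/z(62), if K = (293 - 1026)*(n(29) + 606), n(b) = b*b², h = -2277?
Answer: 18321335/2277 + I*√2510/62 ≈ 8046.3 + 0.80806*I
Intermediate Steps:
n(b) = b³
K = -18321335 (K = (293 - 1026)*(29³ + 606) = -733*(24389 + 606) = -733*24995 = -18321335)
K/h + √(-410 - 2100)/z(62) = -18321335/(-2277) + √(-410 - 2100)/62 = -18321335*(-1/2277) + √(-2510)*(1/62) = 18321335/2277 + (I*√2510)*(1/62) = 18321335/2277 + I*√2510/62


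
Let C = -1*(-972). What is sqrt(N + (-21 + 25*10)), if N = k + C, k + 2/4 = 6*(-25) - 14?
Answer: sqrt(4146)/2 ≈ 32.195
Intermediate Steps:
C = 972
k = -329/2 (k = -1/2 + (6*(-25) - 14) = -1/2 + (-150 - 14) = -1/2 - 164 = -329/2 ≈ -164.50)
N = 1615/2 (N = -329/2 + 972 = 1615/2 ≈ 807.50)
sqrt(N + (-21 + 25*10)) = sqrt(1615/2 + (-21 + 25*10)) = sqrt(1615/2 + (-21 + 250)) = sqrt(1615/2 + 229) = sqrt(2073/2) = sqrt(4146)/2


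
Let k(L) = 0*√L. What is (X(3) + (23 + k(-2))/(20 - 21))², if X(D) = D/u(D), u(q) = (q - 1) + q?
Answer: 12544/25 ≈ 501.76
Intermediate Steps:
k(L) = 0
u(q) = -1 + 2*q (u(q) = (-1 + q) + q = -1 + 2*q)
X(D) = D/(-1 + 2*D)
(X(3) + (23 + k(-2))/(20 - 21))² = (3/(-1 + 2*3) + (23 + 0)/(20 - 21))² = (3/(-1 + 6) + 23/(-1))² = (3/5 + 23*(-1))² = (3*(⅕) - 23)² = (⅗ - 23)² = (-112/5)² = 12544/25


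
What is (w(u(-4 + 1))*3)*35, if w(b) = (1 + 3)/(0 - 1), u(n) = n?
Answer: -420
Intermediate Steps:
w(b) = -4 (w(b) = 4/(-1) = 4*(-1) = -4)
(w(u(-4 + 1))*3)*35 = -4*3*35 = -12*35 = -420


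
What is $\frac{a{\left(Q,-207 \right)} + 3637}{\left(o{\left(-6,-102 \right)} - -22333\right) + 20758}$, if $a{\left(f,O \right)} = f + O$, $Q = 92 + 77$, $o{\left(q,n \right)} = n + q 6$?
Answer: $\frac{3599}{42953} \approx 0.083789$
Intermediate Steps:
$o{\left(q,n \right)} = n + 6 q$
$Q = 169$
$a{\left(f,O \right)} = O + f$
$\frac{a{\left(Q,-207 \right)} + 3637}{\left(o{\left(-6,-102 \right)} - -22333\right) + 20758} = \frac{\left(-207 + 169\right) + 3637}{\left(\left(-102 + 6 \left(-6\right)\right) - -22333\right) + 20758} = \frac{-38 + 3637}{\left(\left(-102 - 36\right) + 22333\right) + 20758} = \frac{3599}{\left(-138 + 22333\right) + 20758} = \frac{3599}{22195 + 20758} = \frac{3599}{42953}$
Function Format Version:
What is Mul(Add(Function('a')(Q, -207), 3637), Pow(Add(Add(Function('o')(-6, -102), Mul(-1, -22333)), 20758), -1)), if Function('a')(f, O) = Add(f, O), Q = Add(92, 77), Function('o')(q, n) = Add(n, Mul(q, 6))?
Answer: Rational(3599, 42953) ≈ 0.083789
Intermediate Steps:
Function('o')(q, n) = Add(n, Mul(6, q))
Q = 169
Function('a')(f, O) = Add(O, f)
Mul(Add(Function('a')(Q, -207), 3637), Pow(Add(Add(Function('o')(-6, -102), Mul(-1, -22333)), 20758), -1)) = Mul(Add(Add(-207, 169), 3637), Pow(Add(Add(Add(-102, Mul(6, -6)), Mul(-1, -22333)), 20758), -1)) = Mul(Add(-38, 3637), Pow(Add(Add(Add(-102, -36), 22333), 20758), -1)) = Mul(3599, Pow(Add(Add(-138, 22333), 20758), -1)) = Mul(3599, Pow(Add(22195, 20758), -1)) = Mul(3599, Pow(42953, -1)) = Mul(3599, Rational(1, 42953)) = Rational(3599, 42953)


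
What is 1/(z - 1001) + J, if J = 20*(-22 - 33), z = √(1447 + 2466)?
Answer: -12064811/10968 - √3913/998088 ≈ -1100.0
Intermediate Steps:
z = √3913 ≈ 62.554
J = -1100 (J = 20*(-55) = -1100)
1/(z - 1001) + J = 1/(√3913 - 1001) - 1100 = 1/(-1001 + √3913) - 1100 = -1100 + 1/(-1001 + √3913)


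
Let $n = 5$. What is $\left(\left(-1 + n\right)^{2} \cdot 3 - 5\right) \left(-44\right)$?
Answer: $-1892$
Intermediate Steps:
$\left(\left(-1 + n\right)^{2} \cdot 3 - 5\right) \left(-44\right) = \left(\left(-1 + 5\right)^{2} \cdot 3 - 5\right) \left(-44\right) = \left(4^{2} \cdot 3 - 5\right) \left(-44\right) = \left(16 \cdot 3 - 5\right) \left(-44\right) = \left(48 - 5\right) \left(-44\right) = 43 \left(-44\right) = -1892$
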